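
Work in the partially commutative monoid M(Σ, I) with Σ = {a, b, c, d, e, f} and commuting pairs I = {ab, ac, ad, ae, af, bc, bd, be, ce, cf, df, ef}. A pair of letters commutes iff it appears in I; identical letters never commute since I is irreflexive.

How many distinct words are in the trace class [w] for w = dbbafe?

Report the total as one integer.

60

piece 0:d — minimal
piece 1:b — minimal
piece 2:b rests on {1:b}
piece 3:a — minimal
piece 4:f rests on {2:b}
piece 5:e rests on {0:d}
minimal pieces: {0:d, 1:b, 3:a}
ways to finish when only these pieces remain (= sum over removing one remaining piece with nothing left below it):
  1 left: {3}→1  {4}→1  {5}→1
  2 left: {0,5}→1  {2,4}→1  {3,4}→2  {3,5}→2  {4,5}→2
  3 left: {0,3,5}→3  {0,4,5}→3  {1,2,4}→1  {2,3,4}→3  {2,4,5}→3  {3,4,5}→6
  4 left: {0,2,4,5}→6  {0,3,4,5}→12  {1,2,3,4}→4  {1,2,4,5}→4  {2,3,4,5}→12
  placing 0:d first → 20 extensions
  placing 1:b first → 30 extensions
  placing 3:a first → 10 extensions
total linear extensions = 60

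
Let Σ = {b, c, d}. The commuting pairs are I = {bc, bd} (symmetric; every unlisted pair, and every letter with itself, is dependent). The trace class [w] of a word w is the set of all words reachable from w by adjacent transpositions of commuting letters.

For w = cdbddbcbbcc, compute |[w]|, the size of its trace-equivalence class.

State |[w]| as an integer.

piece 0:c — minimal
piece 1:d rests on {0:c}
piece 2:b — minimal
piece 3:d rests on {1:d}
piece 4:d rests on {3:d}
piece 5:b rests on {2:b}
piece 6:c rests on {4:d}
piece 7:b rests on {5:b}
piece 8:b rests on {7:b}
piece 9:c rests on {6:c}
piece 10:c rests on {9:c}
minimal pieces: {0:c, 2:b}
ways to finish when only these pieces remain (= sum over removing one remaining piece with nothing left below it):
  1 left: {8}→1  {10}→1
  2 left: {7,8}→1  {8,10}→2  {9,10}→1
  3 left: {5,7,8}→1  {6,9,10}→1  {7,8,10}→3  {8,9,10}→3
  4 left: {2,5,7,8}→1  {4,6,9,10}→1  {5,7,8,10}→4  {6,8,9,10}→4  {7,8,9,10}→6
  5 left: {2,5,7,8,10}→5  {3,4,6,9,10}→1  {4,6,8,9,10}→5  {5,7,8,9,10}→10  {6,7,8,9,10}→10
  6 left: {1,3,4,6,9,10}→1  {2,5,7,8,9,10}→15  {3,4,6,8,9,10}→6  {4,6,7,8,9,10}→15  {5,6,7,8,9,10}→20
  7 left: {0,1,3,4,6,9,10}→1  {1,3,4,6,8,9,10}→7  {2,5,6,7,8,9,10}→35  {3,4,6,7,8,9,10}→21  {4,5,6,7,8,9,10}→35
  8 left: {0,1,3,4,6,8,9,10}→8  {1,3,4,6,7,8,9,10}→28  {2,4,5,6,7,8,9,10}→70  {3,4,5,6,7,8,9,10}→56
  9 left: {0,1,3,4,6,7,8,9,10}→36  {1,3,4,5,6,7,8,9,10}→84  {2,3,4,5,6,7,8,9,10}→126
  placing 0:c first → 210 extensions
  placing 2:b first → 120 extensions
total linear extensions = 330

330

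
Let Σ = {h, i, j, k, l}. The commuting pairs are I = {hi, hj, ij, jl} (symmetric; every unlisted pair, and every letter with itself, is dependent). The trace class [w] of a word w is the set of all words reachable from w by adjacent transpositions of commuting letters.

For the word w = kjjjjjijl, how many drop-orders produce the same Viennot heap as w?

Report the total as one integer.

28

0(k) covers ∅
1(j) covers 0:k
2(j) covers 1:j
3(j) covers 2:j
4(j) covers 3:j
5(j) covers 4:j
6(i) covers 0:k
7(j) covers 5:j
8(l) covers 6:i
floor of heap: 0:k
completions by unplaced set U, small U first (add the entries for U minus each lowest piece of U):
  |U|=1: {7}:1  {8}:1
  |U|=2: {5,7}:1  {6,8}:1  {7,8}:2
  |U|=3: {4,5,7}:1  {5,7,8}:3  {6,7,8}:3
  |U|=4: {3,4,5,7}:1  {4,5,7,8}:4  {5,6,7,8}:6
  |U|=5: {2,3,4,5,7}:1  {3,4,5,7,8}:5  {4,5,6,7,8}:10
  |U|=6: {1,2,3,4,5,7}:1  {2,3,4,5,7,8}:6  {3,4,5,6,7,8}:15
  |U|=7: {1,2,3,4,5,7,8}:7  {2,3,4,5,6,7,8}:21
  start at 0(k): 28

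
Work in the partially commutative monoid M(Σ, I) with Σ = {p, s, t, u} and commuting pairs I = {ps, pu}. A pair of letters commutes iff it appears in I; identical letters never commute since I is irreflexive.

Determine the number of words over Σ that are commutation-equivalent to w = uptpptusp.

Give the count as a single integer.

0(u) covers ∅
1(p) covers ∅
2(t) covers 0:u, 1:p
3(p) covers 2:t
4(p) covers 3:p
5(t) covers 4:p
6(u) covers 5:t
7(s) covers 6:u
8(p) covers 5:t
floor of heap: 0:u, 1:p
completions by unplaced set U, small U first (add the entries for U minus each lowest piece of U):
  |U|=1: {7}:1  {8}:1
  |U|=2: {6,7}:1  {7,8}:2
  |U|=3: {6,7,8}:3
  |U|=4: {5,6,7,8}:3
  |U|=5: {4,5,6,7,8}:3
  |U|=6: {3,4,5,6,7,8}:3
  |U|=7: {2,3,4,5,6,7,8}:3
  start at 0(u): 3
  start at 1(p): 3
sum over floor = 6

6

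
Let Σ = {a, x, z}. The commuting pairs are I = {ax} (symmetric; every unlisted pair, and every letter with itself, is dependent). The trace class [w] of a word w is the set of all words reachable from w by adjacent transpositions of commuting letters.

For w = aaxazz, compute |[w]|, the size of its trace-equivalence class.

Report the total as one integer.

4

#0=a has no predecessor
#1=a depends on [0:a]
#2=x has no predecessor
#3=a depends on [1:a]
#4=z depends on [2:x, 3:a]
#5=z depends on [4:z]
sources: [0:a, 2:x]
N(rest) = Σ N(rest − s) over sources s of rest; N(one piece) = 1:
  size 1 → [5]=1
  size 2 → [4,5]=1
  size 3 → [2,4,5]=1  [3,4,5]=1
  size 4 → [1,3,4,5]=1  [2,3,4,5]=2
  first=0(a) contributes 3
  first=2(x) contributes 1
|[w]| = 4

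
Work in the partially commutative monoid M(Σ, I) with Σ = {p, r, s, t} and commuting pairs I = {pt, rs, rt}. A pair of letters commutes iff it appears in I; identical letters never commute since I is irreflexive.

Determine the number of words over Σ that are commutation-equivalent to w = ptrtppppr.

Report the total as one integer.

36

0(p) covers ∅
1(t) covers ∅
2(r) covers 0:p
3(t) covers 1:t
4(p) covers 2:r
5(p) covers 4:p
6(p) covers 5:p
7(p) covers 6:p
8(r) covers 7:p
floor of heap: 0:p, 1:t
completions by unplaced set U, small U first (add the entries for U minus each lowest piece of U):
  |U|=1: {3}:1  {8}:1
  |U|=2: {1,3}:1  {3,8}:2  {7,8}:1
  |U|=3: {1,3,8}:3  {3,7,8}:3  {6,7,8}:1
  |U|=4: {1,3,7,8}:6  {3,6,7,8}:4  {5,6,7,8}:1
  |U|=5: {1,3,6,7,8}:10  {3,5,6,7,8}:5  {4,5,6,7,8}:1
  |U|=6: {1,3,5,6,7,8}:15  {2,4,5,6,7,8}:1  {3,4,5,6,7,8}:6
  |U|=7: {0,2,4,5,6,7,8}:1  {1,3,4,5,6,7,8}:21  {2,3,4,5,6,7,8}:7
  start at 0(p): 28
  start at 1(t): 8
sum over floor = 36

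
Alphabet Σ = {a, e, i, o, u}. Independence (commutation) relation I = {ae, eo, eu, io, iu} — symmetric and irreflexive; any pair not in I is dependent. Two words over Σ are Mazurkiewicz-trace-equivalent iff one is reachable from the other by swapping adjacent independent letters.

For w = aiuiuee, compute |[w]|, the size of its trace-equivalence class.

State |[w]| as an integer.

15

#0=a has no predecessor
#1=i depends on [0:a]
#2=u depends on [0:a]
#3=i depends on [1:i]
#4=u depends on [2:u]
#5=e depends on [3:i]
#6=e depends on [5:e]
sources: [0:a]
N(rest) = Σ N(rest − s) over sources s of rest; N(one piece) = 1:
  size 1 → [4]=1  [6]=1
  size 2 → [2,4]=1  [4,6]=2  [5,6]=1
  size 3 → [2,4,6]=3  [3,5,6]=1  [4,5,6]=3
  size 4 → [1,3,5,6]=1  [2,4,5,6]=6  [3,4,5,6]=4
  size 5 → [1,3,4,5,6]=5  [2,3,4,5,6]=10
  first=0(a) contributes 15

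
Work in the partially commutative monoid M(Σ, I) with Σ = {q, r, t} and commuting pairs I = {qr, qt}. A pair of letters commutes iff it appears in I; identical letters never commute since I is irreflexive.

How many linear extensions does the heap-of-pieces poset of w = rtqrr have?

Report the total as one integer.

drop 0:r onto floor
drop 1:t onto {0:r}
drop 2:q onto floor
drop 3:r onto {1:t}
drop 4:r onto {3:r}
ground layer = {0:r, 2:q}
drop-orders for the pieces not yet dropped (sum over which currently-grounded one goes next):
  1 to go: {2} 1  {4} 1
  2 to go: {2,4} 2  {3,4} 1
  3 to go: {1,3,4} 1  {2,3,4} 3
  if 0:r drops first: 4 orders
  if 2:q drops first: 1 orders
heap linearizations: 5

5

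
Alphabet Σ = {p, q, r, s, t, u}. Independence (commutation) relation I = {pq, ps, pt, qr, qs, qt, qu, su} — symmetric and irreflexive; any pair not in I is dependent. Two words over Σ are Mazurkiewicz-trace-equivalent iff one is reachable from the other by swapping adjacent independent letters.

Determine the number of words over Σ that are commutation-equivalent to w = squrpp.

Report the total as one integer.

piece 0:s — minimal
piece 1:q — minimal
piece 2:u — minimal
piece 3:r rests on {0:s, 2:u}
piece 4:p rests on {3:r}
piece 5:p rests on {4:p}
minimal pieces: {0:s, 1:q, 2:u}
ways to finish when only these pieces remain (= sum over removing one remaining piece with nothing left below it):
  1 left: {1}→1  {5}→1
  2 left: {1,5}→2  {4,5}→1
  3 left: {1,4,5}→3  {3,4,5}→1
  4 left: {0,3,4,5}→1  {1,3,4,5}→4  {2,3,4,5}→1
  placing 0:s first → 5 extensions
  placing 1:q first → 2 extensions
  placing 2:u first → 5 extensions
total linear extensions = 12

12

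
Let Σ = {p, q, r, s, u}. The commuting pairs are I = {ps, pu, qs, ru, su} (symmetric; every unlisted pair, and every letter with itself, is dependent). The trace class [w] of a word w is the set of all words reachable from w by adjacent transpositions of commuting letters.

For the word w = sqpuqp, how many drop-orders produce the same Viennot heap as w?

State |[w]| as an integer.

12

piece 0:s — minimal
piece 1:q — minimal
piece 2:p rests on {1:q}
piece 3:u rests on {1:q}
piece 4:q rests on {2:p, 3:u}
piece 5:p rests on {4:q}
minimal pieces: {0:s, 1:q}
ways to finish when only these pieces remain (= sum over removing one remaining piece with nothing left below it):
  1 left: {0}→1  {5}→1
  2 left: {0,5}→2  {4,5}→1
  3 left: {0,4,5}→3  {2,4,5}→1  {3,4,5}→1
  4 left: {0,2,4,5}→4  {0,3,4,5}→4  {2,3,4,5}→2
  placing 0:s first → 2 extensions
  placing 1:q first → 10 extensions
total linear extensions = 12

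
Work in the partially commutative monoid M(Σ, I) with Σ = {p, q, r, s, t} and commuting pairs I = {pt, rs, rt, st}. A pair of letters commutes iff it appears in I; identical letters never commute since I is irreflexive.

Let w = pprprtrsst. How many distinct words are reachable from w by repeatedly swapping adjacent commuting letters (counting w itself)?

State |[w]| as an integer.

0(p) covers ∅
1(p) covers 0:p
2(r) covers 1:p
3(p) covers 2:r
4(r) covers 3:p
5(t) covers ∅
6(r) covers 4:r
7(s) covers 3:p
8(s) covers 7:s
9(t) covers 5:t
floor of heap: 0:p, 5:t
completions by unplaced set U, small U first (add the entries for U minus each lowest piece of U):
  |U|=1: {6}:1  {8}:1  {9}:1
  |U|=2: {4,6}:1  {5,9}:1  {6,8}:2  {6,9}:2  {7,8}:1  {8,9}:2
  |U|=3: {4,6,8}:3  {4,6,9}:3  {5,6,9}:3  {5,8,9}:3  {6,7,8}:3  {6,8,9}:6  {7,8,9}:3
  |U|=4: {4,5,6,9}:6  {4,6,7,8}:6  {4,6,8,9}:12  {5,6,8,9}:12  {5,7,8,9}:6  {6,7,8,9}:12
  |U|=5: {3,4,6,7,8}:6  {4,5,6,8,9}:30  {4,6,7,8,9}:30  {5,6,7,8,9}:30
  |U|=6: {2,3,4,6,7,8}:6  {3,4,6,7,8,9}:36  {4,5,6,7,8,9}:90
  |U|=7: {1,2,3,4,6,7,8}:6  {2,3,4,6,7,8,9}:42  {3,4,5,6,7,8,9}:126
  |U|=8: {0,1,2,3,4,6,7,8}:6  {1,2,3,4,6,7,8,9}:48  {2,3,4,5,6,7,8,9}:168
  start at 0(p): 216
  start at 5(t): 54
sum over floor = 270

270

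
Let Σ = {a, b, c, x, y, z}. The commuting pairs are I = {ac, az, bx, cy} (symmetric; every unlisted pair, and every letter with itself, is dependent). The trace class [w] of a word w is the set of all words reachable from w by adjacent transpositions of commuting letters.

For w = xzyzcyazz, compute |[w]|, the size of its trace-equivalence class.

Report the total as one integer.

7

#0=x has no predecessor
#1=z depends on [0:x]
#2=y depends on [1:z]
#3=z depends on [2:y]
#4=c depends on [3:z]
#5=y depends on [3:z]
#6=a depends on [5:y]
#7=z depends on [4:c, 5:y]
#8=z depends on [7:z]
sources: [0:x]
N(rest) = Σ N(rest − s) over sources s of rest; N(one piece) = 1:
  size 1 → [6]=1  [8]=1
  size 2 → [6,8]=2  [7,8]=1
  size 3 → [4,7,8]=1  [6,7,8]=3
  size 4 → [4,6,7,8]=4  [5,6,7,8]=3
  size 5 → [4,5,6,7,8]=7
  size 6 → [3,4,5,6,7,8]=7
  size 7 → [2,3,4,5,6,7,8]=7
  first=0(x) contributes 7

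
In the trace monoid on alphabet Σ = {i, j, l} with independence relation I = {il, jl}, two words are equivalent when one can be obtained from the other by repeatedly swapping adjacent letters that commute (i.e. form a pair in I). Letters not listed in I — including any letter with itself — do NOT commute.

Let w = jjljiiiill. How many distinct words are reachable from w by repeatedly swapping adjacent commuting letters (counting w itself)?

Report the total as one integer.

0(j) covers ∅
1(j) covers 0:j
2(l) covers ∅
3(j) covers 1:j
4(i) covers 3:j
5(i) covers 4:i
6(i) covers 5:i
7(i) covers 6:i
8(l) covers 2:l
9(l) covers 8:l
floor of heap: 0:j, 2:l
completions by unplaced set U, small U first (add the entries for U minus each lowest piece of U):
  |U|=1: {7}:1  {9}:1
  |U|=2: {6,7}:1  {7,9}:2  {8,9}:1
  |U|=3: {2,8,9}:1  {5,6,7}:1  {6,7,9}:3  {7,8,9}:3
  |U|=4: {2,7,8,9}:4  {4,5,6,7}:1  {5,6,7,9}:4  {6,7,8,9}:6
  |U|=5: {2,6,7,8,9}:10  {3,4,5,6,7}:1  {4,5,6,7,9}:5  {5,6,7,8,9}:10
  |U|=6: {1,3,4,5,6,7}:1  {2,5,6,7,8,9}:20  {3,4,5,6,7,9}:6  {4,5,6,7,8,9}:15
  |U|=7: {0,1,3,4,5,6,7}:1  {1,3,4,5,6,7,9}:7  {2,4,5,6,7,8,9}:35  {3,4,5,6,7,8,9}:21
  |U|=8: {0,1,3,4,5,6,7,9}:8  {1,3,4,5,6,7,8,9}:28  {2,3,4,5,6,7,8,9}:56
  start at 0(j): 84
  start at 2(l): 36
sum over floor = 120

120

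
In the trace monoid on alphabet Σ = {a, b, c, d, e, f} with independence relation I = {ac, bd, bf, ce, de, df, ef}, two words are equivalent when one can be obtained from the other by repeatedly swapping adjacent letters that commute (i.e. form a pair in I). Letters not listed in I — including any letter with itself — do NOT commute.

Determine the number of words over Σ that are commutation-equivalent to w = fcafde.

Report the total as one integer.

piece 0:f — minimal
piece 1:c rests on {0:f}
piece 2:a rests on {0:f}
piece 3:f rests on {1:c, 2:a}
piece 4:d rests on {1:c, 2:a}
piece 5:e rests on {2:a}
minimal pieces: {0:f}
ways to finish when only these pieces remain (= sum over removing one remaining piece with nothing left below it):
  1 left: {3}→1  {4}→1  {5}→1
  2 left: {3,4}→2  {3,5}→2  {4,5}→2
  3 left: {1,3,4}→2  {3,4,5}→6
  4 left: {1,3,4,5}→8  {2,3,4,5}→6
  placing 0:f first → 14 extensions

14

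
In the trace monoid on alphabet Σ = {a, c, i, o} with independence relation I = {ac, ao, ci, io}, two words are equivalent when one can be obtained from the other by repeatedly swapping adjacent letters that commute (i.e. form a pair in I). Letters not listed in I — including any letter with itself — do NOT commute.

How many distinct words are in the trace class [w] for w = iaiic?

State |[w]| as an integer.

5

piece 0:i — minimal
piece 1:a rests on {0:i}
piece 2:i rests on {1:a}
piece 3:i rests on {2:i}
piece 4:c — minimal
minimal pieces: {0:i, 4:c}
ways to finish when only these pieces remain (= sum over removing one remaining piece with nothing left below it):
  1 left: {3}→1  {4}→1
  2 left: {2,3}→1  {3,4}→2
  3 left: {1,2,3}→1  {2,3,4}→3
  placing 0:i first → 4 extensions
  placing 4:c first → 1 extensions
total linear extensions = 5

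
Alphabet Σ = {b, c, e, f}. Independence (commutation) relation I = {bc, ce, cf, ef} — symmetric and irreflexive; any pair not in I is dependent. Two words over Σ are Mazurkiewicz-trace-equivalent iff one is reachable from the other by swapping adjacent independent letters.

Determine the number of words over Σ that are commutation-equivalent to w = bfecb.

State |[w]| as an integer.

10

#0=b has no predecessor
#1=f depends on [0:b]
#2=e depends on [0:b]
#3=c has no predecessor
#4=b depends on [1:f, 2:e]
sources: [0:b, 3:c]
N(rest) = Σ N(rest − s) over sources s of rest; N(one piece) = 1:
  size 1 → [3]=1  [4]=1
  size 2 → [1,4]=1  [2,4]=1  [3,4]=2
  size 3 → [1,2,4]=2  [1,3,4]=3  [2,3,4]=3
  first=0(b) contributes 8
  first=3(c) contributes 2
|[w]| = 10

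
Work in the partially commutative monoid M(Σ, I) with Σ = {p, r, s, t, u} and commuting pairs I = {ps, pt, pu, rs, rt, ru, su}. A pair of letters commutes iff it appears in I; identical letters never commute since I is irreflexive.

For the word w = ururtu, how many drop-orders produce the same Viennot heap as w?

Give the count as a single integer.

drop 0:u onto floor
drop 1:r onto floor
drop 2:u onto {0:u}
drop 3:r onto {1:r}
drop 4:t onto {2:u}
drop 5:u onto {4:t}
ground layer = {0:u, 1:r}
drop-orders for the pieces not yet dropped (sum over which currently-grounded one goes next):
  1 to go: {3} 1  {5} 1
  2 to go: {1,3} 1  {3,5} 2  {4,5} 1
  3 to go: {1,3,5} 3  {2,4,5} 1  {3,4,5} 3
  4 to go: {0,2,4,5} 1  {1,3,4,5} 6  {2,3,4,5} 4
  if 0:u drops first: 10 orders
  if 1:r drops first: 5 orders
heap linearizations: 15

15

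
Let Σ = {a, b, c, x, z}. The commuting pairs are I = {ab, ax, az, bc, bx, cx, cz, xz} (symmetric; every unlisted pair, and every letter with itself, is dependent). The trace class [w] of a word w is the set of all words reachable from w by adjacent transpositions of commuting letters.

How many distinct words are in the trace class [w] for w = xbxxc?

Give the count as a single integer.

20

0(x) covers ∅
1(b) covers ∅
2(x) covers 0:x
3(x) covers 2:x
4(c) covers ∅
floor of heap: 0:x, 1:b, 4:c
completions by unplaced set U, small U first (add the entries for U minus each lowest piece of U):
  |U|=1: {1}:1  {3}:1  {4}:1
  |U|=2: {1,3}:2  {1,4}:2  {2,3}:1  {3,4}:2
  |U|=3: {0,2,3}:1  {1,2,3}:3  {1,3,4}:6  {2,3,4}:3
  start at 0(x): 12
  start at 1(b): 4
  start at 4(c): 4
sum over floor = 20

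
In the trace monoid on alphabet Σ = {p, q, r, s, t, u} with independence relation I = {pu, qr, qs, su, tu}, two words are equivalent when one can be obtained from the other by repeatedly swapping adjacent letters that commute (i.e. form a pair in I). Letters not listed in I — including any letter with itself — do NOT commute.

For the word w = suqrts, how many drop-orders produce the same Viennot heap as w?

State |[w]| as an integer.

5

piece 0:s — minimal
piece 1:u — minimal
piece 2:q rests on {1:u}
piece 3:r rests on {0:s, 1:u}
piece 4:t rests on {2:q, 3:r}
piece 5:s rests on {4:t}
minimal pieces: {0:s, 1:u}
ways to finish when only these pieces remain (= sum over removing one remaining piece with nothing left below it):
  1 left: {5}→1
  2 left: {4,5}→1
  3 left: {2,4,5}→1  {3,4,5}→1
  4 left: {0,3,4,5}→1  {2,3,4,5}→2
  placing 0:s first → 2 extensions
  placing 1:u first → 3 extensions
total linear extensions = 5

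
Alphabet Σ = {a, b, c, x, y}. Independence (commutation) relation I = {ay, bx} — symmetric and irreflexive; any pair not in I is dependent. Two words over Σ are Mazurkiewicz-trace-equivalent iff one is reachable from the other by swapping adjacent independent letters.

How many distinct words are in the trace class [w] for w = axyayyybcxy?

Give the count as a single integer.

0(a) covers ∅
1(x) covers 0:a
2(y) covers 1:x
3(a) covers 1:x
4(y) covers 2:y
5(y) covers 4:y
6(y) covers 5:y
7(b) covers 3:a, 6:y
8(c) covers 7:b
9(x) covers 8:c
10(y) covers 9:x
floor of heap: 0:a
completions by unplaced set U, small U first (add the entries for U minus each lowest piece of U):
  |U|=1: {10}:1
  |U|=2: {9,10}:1
  |U|=3: {8,9,10}:1
  |U|=4: {7,8,9,10}:1
  |U|=5: {3,7,8,9,10}:1  {6,7,8,9,10}:1
  |U|=6: {3,6,7,8,9,10}:2  {5,6,7,8,9,10}:1
  |U|=7: {3,5,6,7,8,9,10}:3  {4,5,6,7,8,9,10}:1
  |U|=8: {2,4,5,6,7,8,9,10}:1  {3,4,5,6,7,8,9,10}:4
  |U|=9: {2,3,4,5,6,7,8,9,10}:5
  start at 0(a): 5

5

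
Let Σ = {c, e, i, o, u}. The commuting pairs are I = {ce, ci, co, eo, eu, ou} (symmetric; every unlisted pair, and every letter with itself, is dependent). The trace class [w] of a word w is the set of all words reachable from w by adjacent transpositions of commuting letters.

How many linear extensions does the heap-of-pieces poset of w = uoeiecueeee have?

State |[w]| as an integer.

#0=u has no predecessor
#1=o has no predecessor
#2=e has no predecessor
#3=i depends on [0:u, 1:o, 2:e]
#4=e depends on [3:i]
#5=c depends on [0:u]
#6=u depends on [3:i, 5:c]
#7=e depends on [4:e]
#8=e depends on [7:e]
#9=e depends on [8:e]
#10=e depends on [9:e]
sources: [0:u, 1:o, 2:e]
N(rest) = Σ N(rest − s) over sources s of rest; N(one piece) = 1:
  size 1 → [6]=1  [10]=1
  size 2 → [5,6]=1  [6,10]=2  [9,10]=1
  size 3 → [5,6,10]=3  [6,9,10]=3  [8,9,10]=1
  size 4 → [5,6,9,10]=6  [6,8,9,10]=4  [7,8,9,10]=1
  size 5 → [4,7,8,9,10]=1  [5,6,8,9,10]=10  [6,7,8,9,10]=5
  size 6 → [4,6,7,8,9,10]=6  [5,6,7,8,9,10]=15
  size 7 → [3,4,6,7,8,9,10]=6  [4,5,6,7,8,9,10]=21
  size 8 → [1,3,4,6,7,8,9,10]=6  [2,3,4,6,7,8,9,10]=6  [3,4,5,6,7,8,9,10]=27
  size 9 → [0,3,4,5,6,7,8,9,10]=27  [1,2,3,4,6,7,8,9,10]=12  [1,3,4,5,6,7,8,9,10]=33  [2,3,4,5,6,7,8,9,10]=33
  first=0(u) contributes 78
  first=1(o) contributes 60
  first=2(e) contributes 60
|[w]| = 198

198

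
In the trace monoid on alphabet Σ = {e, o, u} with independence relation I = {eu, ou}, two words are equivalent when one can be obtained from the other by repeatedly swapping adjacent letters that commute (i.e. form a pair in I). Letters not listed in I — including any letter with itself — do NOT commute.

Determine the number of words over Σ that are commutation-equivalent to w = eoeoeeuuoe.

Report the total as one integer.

piece 0:e — minimal
piece 1:o rests on {0:e}
piece 2:e rests on {1:o}
piece 3:o rests on {2:e}
piece 4:e rests on {3:o}
piece 5:e rests on {4:e}
piece 6:u — minimal
piece 7:u rests on {6:u}
piece 8:o rests on {5:e}
piece 9:e rests on {8:o}
minimal pieces: {0:e, 6:u}
ways to finish when only these pieces remain (= sum over removing one remaining piece with nothing left below it):
  1 left: {7}→1  {9}→1
  2 left: {6,7}→1  {7,9}→2  {8,9}→1
  3 left: {5,8,9}→1  {6,7,9}→3  {7,8,9}→3
  4 left: {4,5,8,9}→1  {5,7,8,9}→4  {6,7,8,9}→6
  5 left: {3,4,5,8,9}→1  {4,5,7,8,9}→5  {5,6,7,8,9}→10
  6 left: {2,3,4,5,8,9}→1  {3,4,5,7,8,9}→6  {4,5,6,7,8,9}→15
  7 left: {1,2,3,4,5,8,9}→1  {2,3,4,5,7,8,9}→7  {3,4,5,6,7,8,9}→21
  8 left: {0,1,2,3,4,5,8,9}→1  {1,2,3,4,5,7,8,9}→8  {2,3,4,5,6,7,8,9}→28
  placing 0:e first → 36 extensions
  placing 6:u first → 9 extensions
total linear extensions = 45

45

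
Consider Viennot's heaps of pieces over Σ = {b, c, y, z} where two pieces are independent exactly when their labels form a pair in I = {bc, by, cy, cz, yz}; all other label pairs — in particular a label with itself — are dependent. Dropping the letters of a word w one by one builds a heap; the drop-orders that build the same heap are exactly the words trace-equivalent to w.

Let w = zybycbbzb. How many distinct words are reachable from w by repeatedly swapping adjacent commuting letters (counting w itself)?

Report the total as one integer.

252

#0=z has no predecessor
#1=y has no predecessor
#2=b depends on [0:z]
#3=y depends on [1:y]
#4=c has no predecessor
#5=b depends on [2:b]
#6=b depends on [5:b]
#7=z depends on [6:b]
#8=b depends on [7:z]
sources: [0:z, 1:y, 4:c]
N(rest) = Σ N(rest − s) over sources s of rest; N(one piece) = 1:
  size 1 → [3]=1  [4]=1  [8]=1
  size 2 → [1,3]=1  [3,4]=2  [3,8]=2  [4,8]=2  [7,8]=1
  size 3 → [1,3,4]=3  [1,3,8]=3  [3,4,8]=6  [3,7,8]=3  [4,7,8]=3  [6,7,8]=1
  size 4 → [1,3,4,8]=12  [1,3,7,8]=6  [3,4,7,8]=12  [3,6,7,8]=4  [4,6,7,8]=4  [5,6,7,8]=1
  size 5 → [1,3,4,7,8]=30  [1,3,6,7,8]=10  [2,5,6,7,8]=1  [3,4,6,7,8]=20  [3,5,6,7,8]=5  [4,5,6,7,8]=5
  size 6 → [0,2,5,6,7,8]=1  [1,3,4,6,7,8]=60  [1,3,5,6,7,8]=15  [2,3,5,6,7,8]=6  [2,4,5,6,7,8]=6  [3,4,5,6,7,8]=30
  size 7 → [0,2,3,5,6,7,8]=7  [0,2,4,5,6,7,8]=7  [1,2,3,5,6,7,8]=21  [1,3,4,5,6,7,8]=105  [2,3,4,5,6,7,8]=42
  first=0(z) contributes 168
  first=1(y) contributes 56
  first=4(c) contributes 28
|[w]| = 252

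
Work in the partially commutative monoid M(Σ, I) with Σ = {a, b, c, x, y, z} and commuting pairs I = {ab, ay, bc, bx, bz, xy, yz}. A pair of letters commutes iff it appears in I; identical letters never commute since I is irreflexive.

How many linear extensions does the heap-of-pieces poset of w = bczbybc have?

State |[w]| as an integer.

21

#0=b has no predecessor
#1=c has no predecessor
#2=z depends on [1:c]
#3=b depends on [0:b]
#4=y depends on [1:c, 3:b]
#5=b depends on [4:y]
#6=c depends on [2:z, 4:y]
sources: [0:b, 1:c]
N(rest) = Σ N(rest − s) over sources s of rest; N(one piece) = 1:
  size 1 → [5]=1  [6]=1
  size 2 → [2,6]=1  [5,6]=2
  size 3 → [2,5,6]=3  [4,5,6]=2
  size 4 → [2,4,5,6]=5  [3,4,5,6]=2
  size 5 → [0,3,4,5,6]=2  [1,2,4,5,6]=5  [2,3,4,5,6]=7
  first=0(b) contributes 12
  first=1(c) contributes 9
|[w]| = 21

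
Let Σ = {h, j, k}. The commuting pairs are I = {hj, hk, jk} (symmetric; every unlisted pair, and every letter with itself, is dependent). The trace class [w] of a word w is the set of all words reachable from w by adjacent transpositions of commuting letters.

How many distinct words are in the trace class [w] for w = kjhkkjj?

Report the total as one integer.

140

#0=k has no predecessor
#1=j has no predecessor
#2=h has no predecessor
#3=k depends on [0:k]
#4=k depends on [3:k]
#5=j depends on [1:j]
#6=j depends on [5:j]
sources: [0:k, 1:j, 2:h]
N(rest) = Σ N(rest − s) over sources s of rest; N(one piece) = 1:
  size 1 → [2]=1  [4]=1  [6]=1
  size 2 → [2,4]=2  [2,6]=2  [3,4]=1  [4,6]=2  [5,6]=1
  size 3 → [0,3,4]=1  [1,5,6]=1  [2,3,4]=3  [2,4,6]=6  [2,5,6]=3  [3,4,6]=3  [4,5,6]=3
  size 4 → [0,2,3,4]=4  [0,3,4,6]=4  [1,2,5,6]=4  [1,4,5,6]=4  [2,3,4,6]=12  [2,4,5,6]=12  [3,4,5,6]=6
  size 5 → [0,2,3,4,6]=20  [0,3,4,5,6]=10  [1,2,4,5,6]=20  [1,3,4,5,6]=10  [2,3,4,5,6]=30
  first=0(k) contributes 60
  first=1(j) contributes 60
  first=2(h) contributes 20
|[w]| = 140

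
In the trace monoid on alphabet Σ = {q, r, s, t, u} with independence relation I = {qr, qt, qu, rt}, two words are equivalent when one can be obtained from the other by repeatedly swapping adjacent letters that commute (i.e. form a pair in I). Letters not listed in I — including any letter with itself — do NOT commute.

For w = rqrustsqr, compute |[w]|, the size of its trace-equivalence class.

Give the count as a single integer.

#0=r has no predecessor
#1=q has no predecessor
#2=r depends on [0:r]
#3=u depends on [2:r]
#4=s depends on [1:q, 3:u]
#5=t depends on [4:s]
#6=s depends on [5:t]
#7=q depends on [6:s]
#8=r depends on [6:s]
sources: [0:r, 1:q]
N(rest) = Σ N(rest − s) over sources s of rest; N(one piece) = 1:
  size 1 → [7]=1  [8]=1
  size 2 → [7,8]=2
  size 3 → [6,7,8]=2
  size 4 → [5,6,7,8]=2
  size 5 → [4,5,6,7,8]=2
  size 6 → [1,4,5,6,7,8]=2  [3,4,5,6,7,8]=2
  size 7 → [1,3,4,5,6,7,8]=4  [2,3,4,5,6,7,8]=2
  first=0(r) contributes 6
  first=1(q) contributes 2
|[w]| = 8

8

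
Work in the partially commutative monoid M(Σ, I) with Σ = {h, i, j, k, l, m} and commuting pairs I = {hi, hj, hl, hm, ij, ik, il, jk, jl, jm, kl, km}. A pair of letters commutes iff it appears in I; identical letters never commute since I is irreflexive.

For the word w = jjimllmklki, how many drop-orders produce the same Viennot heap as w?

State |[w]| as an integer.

piece 0:j — minimal
piece 1:j rests on {0:j}
piece 2:i — minimal
piece 3:m rests on {2:i}
piece 4:l rests on {3:m}
piece 5:l rests on {4:l}
piece 6:m rests on {5:l}
piece 7:k — minimal
piece 8:l rests on {6:m}
piece 9:k rests on {7:k}
piece 10:i rests on {6:m}
minimal pieces: {0:j, 2:i, 7:k}
ways to finish when only these pieces remain (= sum over removing one remaining piece with nothing left below it):
  1 left: {1}→1  {8}→1  {9}→1  {10}→1
  2 left: {0,1}→1  {1,8}→2  {1,9}→2  {1,10}→2  {7,9}→1  {8,9}→2  {8,10}→2  {9,10}→2
  3 left: {0,1,8}→3  {0,1,9}→3  {0,1,10}→3  {1,7,9}→3  {1,8,9}→6  {1,8,10}→6  {1,9,10}→6  {6,8,10}→2  {7,8,9}→3  {7,9,10}→3  {8,9,10}→6
  4 left: {0,1,7,9}→6  {0,1,8,9}→12  {0,1,8,10}→12  {0,1,9,10}→12  {1,6,8,10}→8  {1,7,8,9}→12  {1,7,9,10}→12  {1,8,9,10}→24  {5,6,8,10}→2  {6,8,9,10}→8  {7,8,9,10}→12
  5 left: {0,1,6,8,10}→20  {0,1,7,8,9}→30  {0,1,7,9,10}→30  {0,1,8,9,10}→60  {1,5,6,8,10}→10  {1,6,8,9,10}→40  {1,7,8,9,10}→60  {4,5,6,8,10}→2  {5,6,8,9,10}→10  {6,7,8,9,10}→20
  6 left: {0,1,5,6,8,10}→30  {0,1,6,8,9,10}→120  {0,1,7,8,9,10}→180  {1,4,5,6,8,10}→12  {1,5,6,8,9,10}→60  {1,6,7,8,9,10}→120  {3,4,5,6,8,10}→2  {4,5,6,8,9,10}→12  {5,6,7,8,9,10}→30
  7 left: {0,1,4,5,6,8,10}→42  {0,1,5,6,8,9,10}→210  {0,1,6,7,8,9,10}→420  {1,3,4,5,6,8,10}→14  {1,4,5,6,8,9,10}→84  {1,5,6,7,8,9,10}→210  {2,3,4,5,6,8,10}→2  {3,4,5,6,8,9,10}→14  {4,5,6,7,8,9,10}→42
  8 left: {0,1,3,4,5,6,8,10}→56  {0,1,4,5,6,8,9,10}→336  {0,1,5,6,7,8,9,10}→840  {1,2,3,4,5,6,8,10}→16  {1,3,4,5,6,8,9,10}→112  {1,4,5,6,7,8,9,10}→336  {2,3,4,5,6,8,9,10}→16  {3,4,5,6,7,8,9,10}→56
  9 left: {0,1,2,3,4,5,6,8,10}→72  {0,1,3,4,5,6,8,9,10}→504  {0,1,4,5,6,7,8,9,10}→1512  {1,2,3,4,5,6,8,9,10}→144  {1,3,4,5,6,7,8,9,10}→504  {2,3,4,5,6,7,8,9,10}→72
  placing 0:j first → 720 extensions
  placing 2:i first → 2520 extensions
  placing 7:k first → 720 extensions
total linear extensions = 3960

3960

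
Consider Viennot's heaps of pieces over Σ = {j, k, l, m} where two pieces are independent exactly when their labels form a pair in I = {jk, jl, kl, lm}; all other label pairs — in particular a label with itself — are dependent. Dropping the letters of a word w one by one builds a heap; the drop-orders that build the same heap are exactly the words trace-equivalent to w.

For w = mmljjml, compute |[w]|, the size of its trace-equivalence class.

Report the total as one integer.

0(m) covers ∅
1(m) covers 0:m
2(l) covers ∅
3(j) covers 1:m
4(j) covers 3:j
5(m) covers 4:j
6(l) covers 2:l
floor of heap: 0:m, 2:l
completions by unplaced set U, small U first (add the entries for U minus each lowest piece of U):
  |U|=1: {5}:1  {6}:1
  |U|=2: {2,6}:1  {4,5}:1  {5,6}:2
  |U|=3: {2,5,6}:3  {3,4,5}:1  {4,5,6}:3
  |U|=4: {1,3,4,5}:1  {2,4,5,6}:6  {3,4,5,6}:4
  |U|=5: {0,1,3,4,5}:1  {1,3,4,5,6}:5  {2,3,4,5,6}:10
  start at 0(m): 15
  start at 2(l): 6
sum over floor = 21

21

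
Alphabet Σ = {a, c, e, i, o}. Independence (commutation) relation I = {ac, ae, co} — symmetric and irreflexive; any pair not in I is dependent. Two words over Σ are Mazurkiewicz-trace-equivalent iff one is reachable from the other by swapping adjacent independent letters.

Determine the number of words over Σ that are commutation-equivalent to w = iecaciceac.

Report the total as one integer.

drop 0:i onto floor
drop 1:e onto {0:i}
drop 2:c onto {1:e}
drop 3:a onto {0:i}
drop 4:c onto {2:c}
drop 5:i onto {3:a, 4:c}
drop 6:c onto {5:i}
drop 7:e onto {6:c}
drop 8:a onto {5:i}
drop 9:c onto {7:e}
ground layer = {0:i}
drop-orders for the pieces not yet dropped (sum over which currently-grounded one goes next):
  1 to go: {8} 1  {9} 1
  2 to go: {7,9} 1  {8,9} 2
  3 to go: {6,7,9} 1  {7,8,9} 3
  4 to go: {6,7,8,9} 4
  5 to go: {5,6,7,8,9} 4
  6 to go: {3,5,6,7,8,9} 4  {4,5,6,7,8,9} 4
  7 to go: {2,4,5,6,7,8,9} 4  {3,4,5,6,7,8,9} 8
  8 to go: {1,2,4,5,6,7,8,9} 4  {2,3,4,5,6,7,8,9} 12
  if 0:i drops first: 16 orders

16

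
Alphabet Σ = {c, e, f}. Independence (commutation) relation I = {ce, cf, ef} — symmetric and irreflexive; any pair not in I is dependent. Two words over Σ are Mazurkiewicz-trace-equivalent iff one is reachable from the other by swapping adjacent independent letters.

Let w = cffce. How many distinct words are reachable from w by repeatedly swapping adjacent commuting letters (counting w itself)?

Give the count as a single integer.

30

0(c) covers ∅
1(f) covers ∅
2(f) covers 1:f
3(c) covers 0:c
4(e) covers ∅
floor of heap: 0:c, 1:f, 4:e
completions by unplaced set U, small U first (add the entries for U minus each lowest piece of U):
  |U|=1: {2}:1  {3}:1  {4}:1
  |U|=2: {0,3}:1  {1,2}:1  {2,3}:2  {2,4}:2  {3,4}:2
  |U|=3: {0,2,3}:3  {0,3,4}:3  {1,2,3}:3  {1,2,4}:3  {2,3,4}:6
  start at 0(c): 12
  start at 1(f): 12
  start at 4(e): 6
sum over floor = 30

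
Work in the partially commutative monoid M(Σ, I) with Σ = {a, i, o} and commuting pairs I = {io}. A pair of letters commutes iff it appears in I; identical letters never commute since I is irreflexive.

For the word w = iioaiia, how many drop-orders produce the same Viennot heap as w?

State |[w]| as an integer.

3

0(i) covers ∅
1(i) covers 0:i
2(o) covers ∅
3(a) covers 1:i, 2:o
4(i) covers 3:a
5(i) covers 4:i
6(a) covers 5:i
floor of heap: 0:i, 2:o
completions by unplaced set U, small U first (add the entries for U minus each lowest piece of U):
  |U|=1: {6}:1
  |U|=2: {5,6}:1
  |U|=3: {4,5,6}:1
  |U|=4: {3,4,5,6}:1
  |U|=5: {1,3,4,5,6}:1  {2,3,4,5,6}:1
  start at 0(i): 2
  start at 2(o): 1
sum over floor = 3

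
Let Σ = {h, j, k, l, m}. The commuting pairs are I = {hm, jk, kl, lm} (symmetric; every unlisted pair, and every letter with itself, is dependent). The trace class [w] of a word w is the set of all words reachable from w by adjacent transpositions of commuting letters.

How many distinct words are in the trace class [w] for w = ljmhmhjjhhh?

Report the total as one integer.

6

piece 0:l — minimal
piece 1:j rests on {0:l}
piece 2:m rests on {1:j}
piece 3:h rests on {1:j}
piece 4:m rests on {2:m}
piece 5:h rests on {3:h}
piece 6:j rests on {4:m, 5:h}
piece 7:j rests on {6:j}
piece 8:h rests on {7:j}
piece 9:h rests on {8:h}
piece 10:h rests on {9:h}
minimal pieces: {0:l}
ways to finish when only these pieces remain (= sum over removing one remaining piece with nothing left below it):
  1 left: {10}→1
  2 left: {9,10}→1
  3 left: {8,9,10}→1
  4 left: {7,8,9,10}→1
  5 left: {6,7,8,9,10}→1
  6 left: {4,6,7,8,9,10}→1  {5,6,7,8,9,10}→1
  7 left: {2,4,6,7,8,9,10}→1  {3,5,6,7,8,9,10}→1  {4,5,6,7,8,9,10}→2
  8 left: {2,4,5,6,7,8,9,10}→3  {3,4,5,6,7,8,9,10}→3
  9 left: {2,3,4,5,6,7,8,9,10}→6
  placing 0:l first → 6 extensions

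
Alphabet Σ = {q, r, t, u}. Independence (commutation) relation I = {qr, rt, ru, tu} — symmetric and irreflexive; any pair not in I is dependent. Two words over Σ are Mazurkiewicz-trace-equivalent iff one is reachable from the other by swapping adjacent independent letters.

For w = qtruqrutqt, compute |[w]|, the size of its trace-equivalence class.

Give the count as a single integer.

180

#0=q has no predecessor
#1=t depends on [0:q]
#2=r has no predecessor
#3=u depends on [0:q]
#4=q depends on [1:t, 3:u]
#5=r depends on [2:r]
#6=u depends on [4:q]
#7=t depends on [4:q]
#8=q depends on [6:u, 7:t]
#9=t depends on [8:q]
sources: [0:q, 2:r]
N(rest) = Σ N(rest − s) over sources s of rest; N(one piece) = 1:
  size 1 → [5]=1  [9]=1
  size 2 → [2,5]=1  [5,9]=2  [8,9]=1
  size 3 → [2,5,9]=3  [5,8,9]=3  [6,8,9]=1  [7,8,9]=1
  size 4 → [2,5,8,9]=6  [5,6,8,9]=4  [5,7,8,9]=4  [6,7,8,9]=2
  size 5 → [2,5,6,8,9]=10  [2,5,7,8,9]=10  [4,6,7,8,9]=2  [5,6,7,8,9]=10
  size 6 → [1,4,6,7,8,9]=2  [2,5,6,7,8,9]=30  [3,4,6,7,8,9]=2  [4,5,6,7,8,9]=12
  size 7 → [1,3,4,6,7,8,9]=4  [1,4,5,6,7,8,9]=14  [2,4,5,6,7,8,9]=42  [3,4,5,6,7,8,9]=14
  size 8 → [0,1,3,4,6,7,8,9]=4  [1,2,4,5,6,7,8,9]=56  [1,3,4,5,6,7,8,9]=32  [2,3,4,5,6,7,8,9]=56
  first=0(q) contributes 144
  first=2(r) contributes 36
|[w]| = 180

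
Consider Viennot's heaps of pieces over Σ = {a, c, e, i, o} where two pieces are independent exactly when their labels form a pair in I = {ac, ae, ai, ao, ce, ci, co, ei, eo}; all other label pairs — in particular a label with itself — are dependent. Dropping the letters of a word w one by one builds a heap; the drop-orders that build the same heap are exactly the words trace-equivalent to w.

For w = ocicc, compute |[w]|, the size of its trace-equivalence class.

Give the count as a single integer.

0(o) covers ∅
1(c) covers ∅
2(i) covers 0:o
3(c) covers 1:c
4(c) covers 3:c
floor of heap: 0:o, 1:c
completions by unplaced set U, small U first (add the entries for U minus each lowest piece of U):
  |U|=1: {2}:1  {4}:1
  |U|=2: {0,2}:1  {2,4}:2  {3,4}:1
  |U|=3: {0,2,4}:3  {1,3,4}:1  {2,3,4}:3
  start at 0(o): 4
  start at 1(c): 6
sum over floor = 10

10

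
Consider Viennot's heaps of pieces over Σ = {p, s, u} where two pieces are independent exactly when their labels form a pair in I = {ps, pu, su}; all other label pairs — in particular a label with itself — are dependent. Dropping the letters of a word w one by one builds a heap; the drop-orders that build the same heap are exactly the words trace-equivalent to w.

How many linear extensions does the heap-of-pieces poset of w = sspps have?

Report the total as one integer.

drop 0:s onto floor
drop 1:s onto {0:s}
drop 2:p onto floor
drop 3:p onto {2:p}
drop 4:s onto {1:s}
ground layer = {0:s, 2:p}
drop-orders for the pieces not yet dropped (sum over which currently-grounded one goes next):
  1 to go: {3} 1  {4} 1
  2 to go: {1,4} 1  {2,3} 1  {3,4} 2
  3 to go: {0,1,4} 1  {1,3,4} 3  {2,3,4} 3
  if 0:s drops first: 6 orders
  if 2:p drops first: 4 orders
heap linearizations: 10

10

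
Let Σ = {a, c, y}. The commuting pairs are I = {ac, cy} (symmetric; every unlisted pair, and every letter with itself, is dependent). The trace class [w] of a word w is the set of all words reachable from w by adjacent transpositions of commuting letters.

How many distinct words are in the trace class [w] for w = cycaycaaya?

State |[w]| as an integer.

120

drop 0:c onto floor
drop 1:y onto floor
drop 2:c onto {0:c}
drop 3:a onto {1:y}
drop 4:y onto {3:a}
drop 5:c onto {2:c}
drop 6:a onto {4:y}
drop 7:a onto {6:a}
drop 8:y onto {7:a}
drop 9:a onto {8:y}
ground layer = {0:c, 1:y}
drop-orders for the pieces not yet dropped (sum over which currently-grounded one goes next):
  1 to go: {5} 1  {9} 1
  2 to go: {2,5} 1  {5,9} 2  {8,9} 1
  3 to go: {0,2,5} 1  {2,5,9} 3  {5,8,9} 3  {7,8,9} 1
  4 to go: {0,2,5,9} 4  {2,5,8,9} 6  {5,7,8,9} 4  {6,7,8,9} 1
  5 to go: {0,2,5,8,9} 10  {2,5,7,8,9} 10  {4,6,7,8,9} 1  {5,6,7,8,9} 5
  6 to go: {0,2,5,7,8,9} 20  {2,5,6,7,8,9} 15  {3,4,6,7,8,9} 1  {4,5,6,7,8,9} 6
  7 to go: {0,2,5,6,7,8,9} 35  {1,3,4,6,7,8,9} 1  {2,4,5,6,7,8,9} 21  {3,4,5,6,7,8,9} 7
  8 to go: {0,2,4,5,6,7,8,9} 56  {1,3,4,5,6,7,8,9} 8  {2,3,4,5,6,7,8,9} 28
  if 0:c drops first: 36 orders
  if 1:y drops first: 84 orders
heap linearizations: 120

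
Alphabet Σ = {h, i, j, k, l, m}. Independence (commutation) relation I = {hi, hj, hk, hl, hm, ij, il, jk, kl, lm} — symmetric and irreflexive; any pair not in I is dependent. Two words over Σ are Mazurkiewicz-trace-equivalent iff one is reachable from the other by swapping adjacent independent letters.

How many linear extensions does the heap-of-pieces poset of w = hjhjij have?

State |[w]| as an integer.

60

0(h) covers ∅
1(j) covers ∅
2(h) covers 0:h
3(j) covers 1:j
4(i) covers ∅
5(j) covers 3:j
floor of heap: 0:h, 1:j, 4:i
completions by unplaced set U, small U first (add the entries for U minus each lowest piece of U):
  |U|=1: {2}:1  {4}:1  {5}:1
  |U|=2: {0,2}:1  {2,4}:2  {2,5}:2  {3,5}:1  {4,5}:2
  |U|=3: {0,2,4}:3  {0,2,5}:3  {1,3,5}:1  {2,3,5}:3  {2,4,5}:6  {3,4,5}:3
  |U|=4: {0,2,3,5}:6  {0,2,4,5}:12  {1,2,3,5}:4  {1,3,4,5}:4  {2,3,4,5}:12
  start at 0(h): 20
  start at 1(j): 30
  start at 4(i): 10
sum over floor = 60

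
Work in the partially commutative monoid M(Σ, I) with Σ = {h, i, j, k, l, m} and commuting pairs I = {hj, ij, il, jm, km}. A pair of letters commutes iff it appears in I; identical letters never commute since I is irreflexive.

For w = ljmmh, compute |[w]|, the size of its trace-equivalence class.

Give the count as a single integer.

piece 0:l — minimal
piece 1:j rests on {0:l}
piece 2:m rests on {0:l}
piece 3:m rests on {2:m}
piece 4:h rests on {3:m}
minimal pieces: {0:l}
ways to finish when only these pieces remain (= sum over removing one remaining piece with nothing left below it):
  1 left: {1}→1  {4}→1
  2 left: {1,4}→2  {3,4}→1
  3 left: {1,3,4}→3  {2,3,4}→1
  placing 0:l first → 4 extensions

4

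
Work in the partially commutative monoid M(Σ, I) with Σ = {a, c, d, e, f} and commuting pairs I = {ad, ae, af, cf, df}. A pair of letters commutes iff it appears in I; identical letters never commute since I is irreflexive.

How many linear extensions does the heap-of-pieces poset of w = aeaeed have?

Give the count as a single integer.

15

#0=a has no predecessor
#1=e has no predecessor
#2=a depends on [0:a]
#3=e depends on [1:e]
#4=e depends on [3:e]
#5=d depends on [4:e]
sources: [0:a, 1:e]
N(rest) = Σ N(rest − s) over sources s of rest; N(one piece) = 1:
  size 1 → [2]=1  [5]=1
  size 2 → [0,2]=1  [2,5]=2  [4,5]=1
  size 3 → [0,2,5]=3  [2,4,5]=3  [3,4,5]=1
  size 4 → [0,2,4,5]=6  [1,3,4,5]=1  [2,3,4,5]=4
  first=0(a) contributes 5
  first=1(e) contributes 10
|[w]| = 15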